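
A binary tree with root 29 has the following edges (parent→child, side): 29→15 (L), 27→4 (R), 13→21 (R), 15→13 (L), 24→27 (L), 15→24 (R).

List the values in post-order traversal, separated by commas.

21, 13, 4, 27, 24, 15, 29

Post-order visits the left subtree, then the right subtree, then the node.
At 29: go left to 15.
  At 15: go left to 13.
    At 13: no left child.
    At 13: go right to 21.
      21 is a leaf — visit 21.
    Visit 13.
  At 15: go right to 24.
    At 24: go left to 27.
      At 27: no left child.
      At 27: go right to 4.
        4 is a leaf — visit 4.
      Visit 27.
    At 24: no right child.
    Visit 24.
  Visit 15.
At 29: no right child.
Visit 29.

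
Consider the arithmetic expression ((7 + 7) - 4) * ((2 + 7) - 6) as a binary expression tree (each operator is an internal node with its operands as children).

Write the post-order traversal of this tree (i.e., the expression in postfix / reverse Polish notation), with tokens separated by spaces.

7 7 + 4 - 2 7 + 6 - *

Post-order on an expression tree gives postfix notation: for each operator, emit left operand, right operand, then the operator.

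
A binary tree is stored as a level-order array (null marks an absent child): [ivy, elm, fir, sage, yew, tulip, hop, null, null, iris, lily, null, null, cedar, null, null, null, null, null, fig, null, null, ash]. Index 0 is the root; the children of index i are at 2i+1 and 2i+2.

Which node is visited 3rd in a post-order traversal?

iris

Post-order visits the left subtree, then the right subtree, then the node.
At ivy: go left to elm.
  At elm: go left to sage.
    sage is a leaf — visit sage.
  At elm: go right to yew.
    At yew: go left to iris.
      At iris: go left to fig.
        fig is a leaf — visit fig.
      At iris: no right child.
      Visit iris.
    At yew: go right to lily.
      At lily: no left child.
      At lily: go right to ash.
        ash is a leaf — visit ash.
      Visit lily.
    Visit yew.
  Visit elm.
At ivy: go right to fir.
  At fir: go left to tulip.
    tulip is a leaf — visit tulip.
  At fir: go right to hop.
    At hop: go left to cedar.
      cedar is a leaf — visit cedar.
    At hop: no right child.
    Visit hop.
  Visit fir.
Visit ivy.
Full post-order sequence: sage, fig, iris, ash, lily, yew, elm, tulip, cedar, hop, fir, ivy.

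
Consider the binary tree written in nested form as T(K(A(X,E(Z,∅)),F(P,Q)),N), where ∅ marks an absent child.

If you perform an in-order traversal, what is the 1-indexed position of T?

In-order visits the left subtree, then the node, then the right subtree.
At T: go left to K.
  At K: go left to A.
    At A: go left to X.
      X is a leaf — visit X.
    Visit A.
    At A: go right to E.
      At E: go left to Z.
        Z is a leaf — visit Z.
      Visit E.
      At E: no right child.
  Visit K.
  At K: go right to F.
    At F: go left to P.
      P is a leaf — visit P.
    Visit F.
    At F: go right to Q.
      Q is a leaf — visit Q.
Visit T.
At T: go right to N.
  N is a leaf — visit N.
Full in-order sequence: X, A, Z, E, K, P, F, Q, T, N.

9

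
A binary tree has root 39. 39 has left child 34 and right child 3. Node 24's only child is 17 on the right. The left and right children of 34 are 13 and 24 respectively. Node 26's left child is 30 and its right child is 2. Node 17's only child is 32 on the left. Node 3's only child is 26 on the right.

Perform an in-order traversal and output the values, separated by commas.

13, 34, 24, 32, 17, 39, 3, 30, 26, 2

In-order visits the left subtree, then the node, then the right subtree.
At 39: go left to 34.
  At 34: go left to 13.
    13 is a leaf — visit 13.
  Visit 34.
  At 34: go right to 24.
    At 24: no left child.
    Visit 24.
    At 24: go right to 17.
      At 17: go left to 32.
        32 is a leaf — visit 32.
      Visit 17.
      At 17: no right child.
Visit 39.
At 39: go right to 3.
  At 3: no left child.
  Visit 3.
  At 3: go right to 26.
    At 26: go left to 30.
      30 is a leaf — visit 30.
    Visit 26.
    At 26: go right to 2.
      2 is a leaf — visit 2.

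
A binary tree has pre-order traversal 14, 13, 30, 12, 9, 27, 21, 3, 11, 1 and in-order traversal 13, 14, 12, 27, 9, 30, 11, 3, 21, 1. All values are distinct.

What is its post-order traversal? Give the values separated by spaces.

The first element of pre-order is the root; it splits in-order into left and right subtrees.
Root 14: left subtree has 1 node {13}, right has 8 {12, 27, 9, 30, 11, 3, 21, 1}.
  Root 30: left subtree has 3 nodes {12, 27, 9}, right has 4 {11, 3, 21, 1}.
    Root 12: left subtree has 0 nodes { }, right has 2 {27, 9}.
      Root 9: left subtree has 1 node {27}, right has 0 { }.
    Root 21: left subtree has 2 nodes {11, 3}, right has 1 {1}.
      Root 3: left subtree has 1 node {11}, right has 0 { }.

13 27 9 12 11 3 1 21 30 14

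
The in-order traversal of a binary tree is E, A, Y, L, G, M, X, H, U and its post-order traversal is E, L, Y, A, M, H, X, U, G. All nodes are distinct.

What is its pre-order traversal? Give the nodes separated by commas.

G, A, E, Y, L, U, X, M, H

The last element of post-order is the root; it splits in-order into left and right subtrees.
Root G: left subtree has 4 nodes {E, A, Y, L}, right has 4 {M, X, H, U}.
  Root A: left subtree has 1 node {E}, right has 2 {Y, L}.
    Root Y: left subtree has 0 nodes { }, right has 1 {L}.
  Root U: left subtree has 3 nodes {M, X, H}, right has 0 { }.
    Root X: left subtree has 1 node {M}, right has 1 {H}.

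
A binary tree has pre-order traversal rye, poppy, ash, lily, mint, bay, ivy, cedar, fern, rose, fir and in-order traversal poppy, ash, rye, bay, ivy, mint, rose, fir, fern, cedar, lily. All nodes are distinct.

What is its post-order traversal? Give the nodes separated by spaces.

ash poppy ivy bay fir rose fern cedar mint lily rye

The first element of pre-order is the root; it splits in-order into left and right subtrees.
Root rye: left subtree has 2 nodes {poppy, ash}, right has 8 {bay, ivy, mint, rose, fir, fern, cedar, lily}.
  Root poppy: left subtree has 0 nodes { }, right has 1 {ash}.
  Root lily: left subtree has 7 nodes {bay, ivy, mint, rose, fir, fern, cedar}, right has 0 { }.
    Root mint: left subtree has 2 nodes {bay, ivy}, right has 4 {rose, fir, fern, cedar}.
      Root bay: left subtree has 0 nodes { }, right has 1 {ivy}.
      Root cedar: left subtree has 3 nodes {rose, fir, fern}, right has 0 { }.
        Root fern: left subtree has 2 nodes {rose, fir}, right has 0 { }.
          Root rose: left subtree has 0 nodes { }, right has 1 {fir}.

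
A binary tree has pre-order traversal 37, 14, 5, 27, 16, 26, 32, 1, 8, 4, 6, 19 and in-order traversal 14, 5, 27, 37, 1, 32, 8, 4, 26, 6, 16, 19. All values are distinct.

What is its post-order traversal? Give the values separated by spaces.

27 5 14 1 4 8 32 6 26 19 16 37

The first element of pre-order is the root; it splits in-order into left and right subtrees.
Root 37: left subtree has 3 nodes {14, 5, 27}, right has 8 {1, 32, 8, 4, 26, 6, 16, 19}.
  Root 14: left subtree has 0 nodes { }, right has 2 {5, 27}.
    Root 5: left subtree has 0 nodes { }, right has 1 {27}.
  Root 16: left subtree has 6 nodes {1, 32, 8, 4, 26, 6}, right has 1 {19}.
    Root 26: left subtree has 4 nodes {1, 32, 8, 4}, right has 1 {6}.
      Root 32: left subtree has 1 node {1}, right has 2 {8, 4}.
        Root 8: left subtree has 0 nodes { }, right has 1 {4}.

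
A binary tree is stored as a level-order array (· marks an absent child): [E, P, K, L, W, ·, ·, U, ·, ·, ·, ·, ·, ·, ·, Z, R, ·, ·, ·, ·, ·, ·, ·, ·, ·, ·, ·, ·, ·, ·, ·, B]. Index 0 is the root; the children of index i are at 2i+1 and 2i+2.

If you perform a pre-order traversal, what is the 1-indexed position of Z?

Pre-order visits the node, then its left subtree, then its right subtree.
Visit E.
At E: go left to P.
  Visit P.
  At P: go left to L.
    Visit L.
    At L: go left to U.
      Visit U.
      At U: go left to Z.
        Visit Z.
        At Z: no left child.
        At Z: go right to B.
          B is a leaf — visit B.
      At U: go right to R.
        R is a leaf — visit R.
    At L: no right child.
  At P: go right to W.
    W is a leaf — visit W.
At E: go right to K.
  K is a leaf — visit K.
Full pre-order sequence: E, P, L, U, Z, B, R, W, K.

5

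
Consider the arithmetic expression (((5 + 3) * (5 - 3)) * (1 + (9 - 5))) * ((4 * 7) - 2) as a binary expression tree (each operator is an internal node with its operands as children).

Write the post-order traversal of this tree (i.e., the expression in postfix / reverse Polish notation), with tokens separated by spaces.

5 3 + 5 3 - * 1 9 5 - + * 4 7 * 2 - *

Post-order on an expression tree gives postfix notation: for each operator, emit left operand, right operand, then the operator.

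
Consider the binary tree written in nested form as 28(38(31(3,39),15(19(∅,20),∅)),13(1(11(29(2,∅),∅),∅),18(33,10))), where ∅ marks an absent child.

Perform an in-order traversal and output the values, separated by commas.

3, 31, 39, 38, 19, 20, 15, 28, 2, 29, 11, 1, 13, 33, 18, 10

In-order visits the left subtree, then the node, then the right subtree.
At 28: go left to 38.
  At 38: go left to 31.
    At 31: go left to 3.
      3 is a leaf — visit 3.
    Visit 31.
    At 31: go right to 39.
      39 is a leaf — visit 39.
  Visit 38.
  At 38: go right to 15.
    At 15: go left to 19.
      At 19: no left child.
      Visit 19.
      At 19: go right to 20.
        20 is a leaf — visit 20.
    Visit 15.
    At 15: no right child.
Visit 28.
At 28: go right to 13.
  At 13: go left to 1.
    At 1: go left to 11.
      At 11: go left to 29.
        At 29: go left to 2.
          2 is a leaf — visit 2.
        Visit 29.
        At 29: no right child.
      Visit 11.
      At 11: no right child.
    Visit 1.
    At 1: no right child.
  Visit 13.
  At 13: go right to 18.
    At 18: go left to 33.
      33 is a leaf — visit 33.
    Visit 18.
    At 18: go right to 10.
      10 is a leaf — visit 10.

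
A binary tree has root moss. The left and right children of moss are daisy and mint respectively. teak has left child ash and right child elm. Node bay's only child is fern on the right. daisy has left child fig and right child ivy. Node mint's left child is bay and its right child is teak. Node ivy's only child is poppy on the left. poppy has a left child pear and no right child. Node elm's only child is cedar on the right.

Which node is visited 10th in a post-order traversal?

elm

Post-order visits the left subtree, then the right subtree, then the node.
At moss: go left to daisy.
  At daisy: go left to fig.
    fig is a leaf — visit fig.
  At daisy: go right to ivy.
    At ivy: go left to poppy.
      At poppy: go left to pear.
        pear is a leaf — visit pear.
      At poppy: no right child.
      Visit poppy.
    At ivy: no right child.
    Visit ivy.
  Visit daisy.
At moss: go right to mint.
  At mint: go left to bay.
    At bay: no left child.
    At bay: go right to fern.
      fern is a leaf — visit fern.
    Visit bay.
  At mint: go right to teak.
    At teak: go left to ash.
      ash is a leaf — visit ash.
    At teak: go right to elm.
      At elm: no left child.
      At elm: go right to cedar.
        cedar is a leaf — visit cedar.
      Visit elm.
    Visit teak.
  Visit mint.
Visit moss.
Full post-order sequence: fig, pear, poppy, ivy, daisy, fern, bay, ash, cedar, elm, teak, mint, moss.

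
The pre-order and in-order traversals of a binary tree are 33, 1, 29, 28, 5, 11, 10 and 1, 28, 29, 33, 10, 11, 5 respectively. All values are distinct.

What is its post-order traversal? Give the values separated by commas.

28, 29, 1, 10, 11, 5, 33

The first element of pre-order is the root; it splits in-order into left and right subtrees.
Root 33: left subtree has 3 nodes {1, 28, 29}, right has 3 {10, 11, 5}.
  Root 1: left subtree has 0 nodes { }, right has 2 {28, 29}.
    Root 29: left subtree has 1 node {28}, right has 0 { }.
  Root 5: left subtree has 2 nodes {10, 11}, right has 0 { }.
    Root 11: left subtree has 1 node {10}, right has 0 { }.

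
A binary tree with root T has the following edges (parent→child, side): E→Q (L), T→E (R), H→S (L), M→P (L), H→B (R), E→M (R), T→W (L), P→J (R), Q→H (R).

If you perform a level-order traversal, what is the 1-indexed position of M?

Level-order visits nodes level by level from the root, left to right within each level.
Level 0: T
Level 1: W, E
Level 2: Q, M
Level 3: H, P
Level 4: S, B, J
Full level-order sequence: T, W, E, Q, M, H, P, S, B, J.

5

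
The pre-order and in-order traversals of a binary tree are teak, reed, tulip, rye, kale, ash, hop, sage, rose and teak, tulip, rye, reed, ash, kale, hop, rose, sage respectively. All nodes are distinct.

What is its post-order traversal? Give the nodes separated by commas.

rye, tulip, ash, rose, sage, hop, kale, reed, teak

The first element of pre-order is the root; it splits in-order into left and right subtrees.
Root teak: left subtree has 0 nodes { }, right has 8 {tulip, rye, reed, ash, kale, hop, rose, sage}.
  Root reed: left subtree has 2 nodes {tulip, rye}, right has 5 {ash, kale, hop, rose, sage}.
    Root tulip: left subtree has 0 nodes { }, right has 1 {rye}.
    Root kale: left subtree has 1 node {ash}, right has 3 {hop, rose, sage}.
      Root hop: left subtree has 0 nodes { }, right has 2 {rose, sage}.
        Root sage: left subtree has 1 node {rose}, right has 0 { }.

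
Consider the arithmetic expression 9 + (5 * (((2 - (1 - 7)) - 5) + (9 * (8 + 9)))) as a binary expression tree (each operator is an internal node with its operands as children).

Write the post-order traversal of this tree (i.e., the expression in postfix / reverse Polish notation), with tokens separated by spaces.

9 5 2 1 7 - - 5 - 9 8 9 + * + * +

Post-order on an expression tree gives postfix notation: for each operator, emit left operand, right operand, then the operator.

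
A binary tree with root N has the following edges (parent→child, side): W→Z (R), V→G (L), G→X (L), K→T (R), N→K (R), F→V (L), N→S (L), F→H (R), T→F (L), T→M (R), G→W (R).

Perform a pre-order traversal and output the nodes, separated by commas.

N, S, K, T, F, V, G, X, W, Z, H, M

Pre-order visits the node, then its left subtree, then its right subtree.
Visit N.
At N: go left to S.
  S is a leaf — visit S.
At N: go right to K.
  Visit K.
  At K: no left child.
  At K: go right to T.
    Visit T.
    At T: go left to F.
      Visit F.
      At F: go left to V.
        Visit V.
        At V: go left to G.
          Visit G.
          At G: go left to X.
            X is a leaf — visit X.
          At G: go right to W.
            Visit W.
            At W: no left child.
            At W: go right to Z.
              Z is a leaf — visit Z.
        At V: no right child.
      At F: go right to H.
        H is a leaf — visit H.
    At T: go right to M.
      M is a leaf — visit M.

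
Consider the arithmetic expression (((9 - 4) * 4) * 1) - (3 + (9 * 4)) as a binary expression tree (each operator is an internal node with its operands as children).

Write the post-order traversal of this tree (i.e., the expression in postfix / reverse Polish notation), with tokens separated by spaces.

9 4 - 4 * 1 * 3 9 4 * + -

Post-order on an expression tree gives postfix notation: for each operator, emit left operand, right operand, then the operator.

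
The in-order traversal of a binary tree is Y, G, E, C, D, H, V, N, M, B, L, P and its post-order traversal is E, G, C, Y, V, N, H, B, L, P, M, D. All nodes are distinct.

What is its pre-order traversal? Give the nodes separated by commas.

The last element of post-order is the root; it splits in-order into left and right subtrees.
Root D: left subtree has 4 nodes {Y, G, E, C}, right has 7 {H, V, N, M, B, L, P}.
  Root Y: left subtree has 0 nodes { }, right has 3 {G, E, C}.
    Root C: left subtree has 2 nodes {G, E}, right has 0 { }.
      Root G: left subtree has 0 nodes { }, right has 1 {E}.
  Root M: left subtree has 3 nodes {H, V, N}, right has 3 {B, L, P}.
    Root H: left subtree has 0 nodes { }, right has 2 {V, N}.
      Root N: left subtree has 1 node {V}, right has 0 { }.
    Root P: left subtree has 2 nodes {B, L}, right has 0 { }.
      Root L: left subtree has 1 node {B}, right has 0 { }.

D, Y, C, G, E, M, H, N, V, P, L, B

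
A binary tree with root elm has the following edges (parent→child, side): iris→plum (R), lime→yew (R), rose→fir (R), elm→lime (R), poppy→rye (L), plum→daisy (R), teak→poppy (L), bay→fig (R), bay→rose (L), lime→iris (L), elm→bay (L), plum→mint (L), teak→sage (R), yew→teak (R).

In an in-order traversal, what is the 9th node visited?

daisy

In-order visits the left subtree, then the node, then the right subtree.
At elm: go left to bay.
  At bay: go left to rose.
    At rose: no left child.
    Visit rose.
    At rose: go right to fir.
      fir is a leaf — visit fir.
  Visit bay.
  At bay: go right to fig.
    fig is a leaf — visit fig.
Visit elm.
At elm: go right to lime.
  At lime: go left to iris.
    At iris: no left child.
    Visit iris.
    At iris: go right to plum.
      At plum: go left to mint.
        mint is a leaf — visit mint.
      Visit plum.
      At plum: go right to daisy.
        daisy is a leaf — visit daisy.
  Visit lime.
  At lime: go right to yew.
    At yew: no left child.
    Visit yew.
    At yew: go right to teak.
      At teak: go left to poppy.
        At poppy: go left to rye.
          rye is a leaf — visit rye.
        Visit poppy.
        At poppy: no right child.
      Visit teak.
      At teak: go right to sage.
        sage is a leaf — visit sage.
Full in-order sequence: rose, fir, bay, fig, elm, iris, mint, plum, daisy, lime, yew, rye, poppy, teak, sage.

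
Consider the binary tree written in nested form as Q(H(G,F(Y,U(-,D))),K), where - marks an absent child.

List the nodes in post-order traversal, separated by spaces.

G Y D U F H K Q

Post-order visits the left subtree, then the right subtree, then the node.
At Q: go left to H.
  At H: go left to G.
    G is a leaf — visit G.
  At H: go right to F.
    At F: go left to Y.
      Y is a leaf — visit Y.
    At F: go right to U.
      At U: no left child.
      At U: go right to D.
        D is a leaf — visit D.
      Visit U.
    Visit F.
  Visit H.
At Q: go right to K.
  K is a leaf — visit K.
Visit Q.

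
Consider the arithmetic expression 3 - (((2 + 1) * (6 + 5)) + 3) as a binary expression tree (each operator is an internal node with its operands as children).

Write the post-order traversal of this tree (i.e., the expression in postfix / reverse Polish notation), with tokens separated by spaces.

Post-order on an expression tree gives postfix notation: for each operator, emit left operand, right operand, then the operator.

3 2 1 + 6 5 + * 3 + -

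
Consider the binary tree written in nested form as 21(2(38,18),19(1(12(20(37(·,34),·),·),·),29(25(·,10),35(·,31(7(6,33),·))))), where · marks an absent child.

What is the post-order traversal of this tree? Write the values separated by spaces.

Post-order visits the left subtree, then the right subtree, then the node.
At 21: go left to 2.
  At 2: go left to 38.
    38 is a leaf — visit 38.
  At 2: go right to 18.
    18 is a leaf — visit 18.
  Visit 2.
At 21: go right to 19.
  At 19: go left to 1.
    At 1: go left to 12.
      At 12: go left to 20.
        At 20: go left to 37.
          At 37: no left child.
          At 37: go right to 34.
            34 is a leaf — visit 34.
          Visit 37.
        At 20: no right child.
        Visit 20.
      At 12: no right child.
      Visit 12.
    At 1: no right child.
    Visit 1.
  At 19: go right to 29.
    At 29: go left to 25.
      At 25: no left child.
      At 25: go right to 10.
        10 is a leaf — visit 10.
      Visit 25.
    At 29: go right to 35.
      At 35: no left child.
      At 35: go right to 31.
        At 31: go left to 7.
          At 7: go left to 6.
            6 is a leaf — visit 6.
          At 7: go right to 33.
            33 is a leaf — visit 33.
          Visit 7.
        At 31: no right child.
        Visit 31.
      Visit 35.
    Visit 29.
  Visit 19.
Visit 21.

38 18 2 34 37 20 12 1 10 25 6 33 7 31 35 29 19 21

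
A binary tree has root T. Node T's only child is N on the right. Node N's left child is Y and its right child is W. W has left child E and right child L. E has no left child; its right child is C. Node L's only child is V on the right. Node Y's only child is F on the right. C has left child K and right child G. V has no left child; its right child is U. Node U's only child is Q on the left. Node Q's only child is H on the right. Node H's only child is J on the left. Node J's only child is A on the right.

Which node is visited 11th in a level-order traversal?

G

Level-order visits nodes level by level from the root, left to right within each level.
Level 0: T
Level 1: N
Level 2: Y, W
Level 3: F, E, L
Level 4: C, V
Level 5: K, G, U
Level 6: Q
Level 7: H
Level 8: J
Level 9: A
Full level-order sequence: T, N, Y, W, F, E, L, C, V, K, G, U, Q, H, J, A.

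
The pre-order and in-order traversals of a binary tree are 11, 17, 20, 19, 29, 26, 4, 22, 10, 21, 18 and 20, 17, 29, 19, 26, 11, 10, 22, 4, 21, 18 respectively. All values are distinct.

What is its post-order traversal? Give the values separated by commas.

The first element of pre-order is the root; it splits in-order into left and right subtrees.
Root 11: left subtree has 5 nodes {20, 17, 29, 19, 26}, right has 5 {10, 22, 4, 21, 18}.
  Root 17: left subtree has 1 node {20}, right has 3 {29, 19, 26}.
    Root 19: left subtree has 1 node {29}, right has 1 {26}.
  Root 4: left subtree has 2 nodes {10, 22}, right has 2 {21, 18}.
    Root 22: left subtree has 1 node {10}, right has 0 { }.
    Root 21: left subtree has 0 nodes { }, right has 1 {18}.

20, 29, 26, 19, 17, 10, 22, 18, 21, 4, 11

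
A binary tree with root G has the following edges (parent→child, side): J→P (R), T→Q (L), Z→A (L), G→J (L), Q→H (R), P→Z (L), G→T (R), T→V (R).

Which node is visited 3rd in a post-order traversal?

P

Post-order visits the left subtree, then the right subtree, then the node.
At G: go left to J.
  At J: no left child.
  At J: go right to P.
    At P: go left to Z.
      At Z: go left to A.
        A is a leaf — visit A.
      At Z: no right child.
      Visit Z.
    At P: no right child.
    Visit P.
  Visit J.
At G: go right to T.
  At T: go left to Q.
    At Q: no left child.
    At Q: go right to H.
      H is a leaf — visit H.
    Visit Q.
  At T: go right to V.
    V is a leaf — visit V.
  Visit T.
Visit G.
Full post-order sequence: A, Z, P, J, H, Q, V, T, G.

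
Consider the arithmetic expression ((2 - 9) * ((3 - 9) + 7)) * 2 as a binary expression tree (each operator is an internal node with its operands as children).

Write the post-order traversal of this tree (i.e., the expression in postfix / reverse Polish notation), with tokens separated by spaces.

2 9 - 3 9 - 7 + * 2 *

Post-order on an expression tree gives postfix notation: for each operator, emit left operand, right operand, then the operator.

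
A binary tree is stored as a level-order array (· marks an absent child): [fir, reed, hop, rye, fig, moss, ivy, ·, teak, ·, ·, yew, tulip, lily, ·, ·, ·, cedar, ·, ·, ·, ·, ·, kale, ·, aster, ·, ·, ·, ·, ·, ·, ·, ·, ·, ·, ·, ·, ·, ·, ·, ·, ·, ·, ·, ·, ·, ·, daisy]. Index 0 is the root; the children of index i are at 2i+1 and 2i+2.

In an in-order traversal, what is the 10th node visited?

In-order visits the left subtree, then the node, then the right subtree.
At fir: go left to reed.
  At reed: go left to rye.
    At rye: no left child.
    Visit rye.
    At rye: go right to teak.
      At teak: go left to cedar.
        cedar is a leaf — visit cedar.
      Visit teak.
      At teak: no right child.
  Visit reed.
  At reed: go right to fig.
    fig is a leaf — visit fig.
Visit fir.
At fir: go right to hop.
  At hop: go left to moss.
    At moss: go left to yew.
      At yew: go left to kale.
        At kale: no left child.
        Visit kale.
        At kale: go right to daisy.
          daisy is a leaf — visit daisy.
      Visit yew.
      At yew: no right child.
    Visit moss.
    At moss: go right to tulip.
      At tulip: go left to aster.
        aster is a leaf — visit aster.
      Visit tulip.
      At tulip: no right child.
  Visit hop.
  At hop: go right to ivy.
    At ivy: go left to lily.
      lily is a leaf — visit lily.
    Visit ivy.
    At ivy: no right child.
Full in-order sequence: rye, cedar, teak, reed, fig, fir, kale, daisy, yew, moss, aster, tulip, hop, lily, ivy.

moss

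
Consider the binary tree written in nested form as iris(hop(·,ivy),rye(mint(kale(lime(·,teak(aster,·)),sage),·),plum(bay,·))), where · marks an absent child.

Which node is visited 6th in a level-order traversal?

Level-order visits nodes level by level from the root, left to right within each level.
Level 0: iris
Level 1: hop, rye
Level 2: ivy, mint, plum
Level 3: kale, bay
Level 4: lime, sage
Level 5: teak
Level 6: aster
Full level-order sequence: iris, hop, rye, ivy, mint, plum, kale, bay, lime, sage, teak, aster.

plum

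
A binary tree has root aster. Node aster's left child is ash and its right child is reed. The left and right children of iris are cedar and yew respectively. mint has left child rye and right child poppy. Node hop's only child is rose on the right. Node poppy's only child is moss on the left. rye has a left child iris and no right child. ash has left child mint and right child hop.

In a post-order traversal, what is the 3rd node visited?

iris

Post-order visits the left subtree, then the right subtree, then the node.
At aster: go left to ash.
  At ash: go left to mint.
    At mint: go left to rye.
      At rye: go left to iris.
        At iris: go left to cedar.
          cedar is a leaf — visit cedar.
        At iris: go right to yew.
          yew is a leaf — visit yew.
        Visit iris.
      At rye: no right child.
      Visit rye.
    At mint: go right to poppy.
      At poppy: go left to moss.
        moss is a leaf — visit moss.
      At poppy: no right child.
      Visit poppy.
    Visit mint.
  At ash: go right to hop.
    At hop: no left child.
    At hop: go right to rose.
      rose is a leaf — visit rose.
    Visit hop.
  Visit ash.
At aster: go right to reed.
  reed is a leaf — visit reed.
Visit aster.
Full post-order sequence: cedar, yew, iris, rye, moss, poppy, mint, rose, hop, ash, reed, aster.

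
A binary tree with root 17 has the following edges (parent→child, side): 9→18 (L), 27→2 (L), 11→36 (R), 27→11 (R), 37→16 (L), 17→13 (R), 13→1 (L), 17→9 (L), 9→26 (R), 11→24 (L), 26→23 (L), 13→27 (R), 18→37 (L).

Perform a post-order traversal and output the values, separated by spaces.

Post-order visits the left subtree, then the right subtree, then the node.
At 17: go left to 9.
  At 9: go left to 18.
    At 18: go left to 37.
      At 37: go left to 16.
        16 is a leaf — visit 16.
      At 37: no right child.
      Visit 37.
    At 18: no right child.
    Visit 18.
  At 9: go right to 26.
    At 26: go left to 23.
      23 is a leaf — visit 23.
    At 26: no right child.
    Visit 26.
  Visit 9.
At 17: go right to 13.
  At 13: go left to 1.
    1 is a leaf — visit 1.
  At 13: go right to 27.
    At 27: go left to 2.
      2 is a leaf — visit 2.
    At 27: go right to 11.
      At 11: go left to 24.
        24 is a leaf — visit 24.
      At 11: go right to 36.
        36 is a leaf — visit 36.
      Visit 11.
    Visit 27.
  Visit 13.
Visit 17.

16 37 18 23 26 9 1 2 24 36 11 27 13 17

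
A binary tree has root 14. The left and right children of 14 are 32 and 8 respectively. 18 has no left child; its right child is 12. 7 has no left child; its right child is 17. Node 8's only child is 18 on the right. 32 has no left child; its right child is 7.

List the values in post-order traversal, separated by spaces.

Post-order visits the left subtree, then the right subtree, then the node.
At 14: go left to 32.
  At 32: no left child.
  At 32: go right to 7.
    At 7: no left child.
    At 7: go right to 17.
      17 is a leaf — visit 17.
    Visit 7.
  Visit 32.
At 14: go right to 8.
  At 8: no left child.
  At 8: go right to 18.
    At 18: no left child.
    At 18: go right to 12.
      12 is a leaf — visit 12.
    Visit 18.
  Visit 8.
Visit 14.

17 7 32 12 18 8 14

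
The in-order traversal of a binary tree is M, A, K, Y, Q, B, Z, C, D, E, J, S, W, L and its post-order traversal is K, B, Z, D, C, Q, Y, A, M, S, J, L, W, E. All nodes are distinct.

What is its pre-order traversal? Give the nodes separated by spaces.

The last element of post-order is the root; it splits in-order into left and right subtrees.
Root E: left subtree has 9 nodes {M, A, K, Y, Q, B, Z, C, D}, right has 4 {J, S, W, L}.
  Root M: left subtree has 0 nodes { }, right has 8 {A, K, Y, Q, B, Z, C, D}.
    Root A: left subtree has 0 nodes { }, right has 7 {K, Y, Q, B, Z, C, D}.
      Root Y: left subtree has 1 node {K}, right has 5 {Q, B, Z, C, D}.
        Root Q: left subtree has 0 nodes { }, right has 4 {B, Z, C, D}.
          Root C: left subtree has 2 nodes {B, Z}, right has 1 {D}.
            Root Z: left subtree has 1 node {B}, right has 0 { }.
  Root W: left subtree has 2 nodes {J, S}, right has 1 {L}.
    Root J: left subtree has 0 nodes { }, right has 1 {S}.

E M A Y K Q C Z B D W J S L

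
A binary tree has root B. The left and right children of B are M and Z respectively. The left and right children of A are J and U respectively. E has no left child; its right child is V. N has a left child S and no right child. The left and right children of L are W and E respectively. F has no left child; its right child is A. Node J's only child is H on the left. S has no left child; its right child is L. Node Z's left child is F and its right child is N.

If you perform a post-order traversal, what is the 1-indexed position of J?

Post-order visits the left subtree, then the right subtree, then the node.
At B: go left to M.
  M is a leaf — visit M.
At B: go right to Z.
  At Z: go left to F.
    At F: no left child.
    At F: go right to A.
      At A: go left to J.
        At J: go left to H.
          H is a leaf — visit H.
        At J: no right child.
        Visit J.
      At A: go right to U.
        U is a leaf — visit U.
      Visit A.
    Visit F.
  At Z: go right to N.
    At N: go left to S.
      At S: no left child.
      At S: go right to L.
        At L: go left to W.
          W is a leaf — visit W.
        At L: go right to E.
          At E: no left child.
          At E: go right to V.
            V is a leaf — visit V.
          Visit E.
        Visit L.
      Visit S.
    At N: no right child.
    Visit N.
  Visit Z.
Visit B.
Full post-order sequence: M, H, J, U, A, F, W, V, E, L, S, N, Z, B.

3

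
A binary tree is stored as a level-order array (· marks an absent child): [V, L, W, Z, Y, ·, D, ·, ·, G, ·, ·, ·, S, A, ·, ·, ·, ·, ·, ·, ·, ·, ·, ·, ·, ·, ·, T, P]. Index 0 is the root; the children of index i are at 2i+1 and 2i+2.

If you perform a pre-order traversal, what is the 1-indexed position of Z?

Pre-order visits the node, then its left subtree, then its right subtree.
Visit V.
At V: go left to L.
  Visit L.
  At L: go left to Z.
    Z is a leaf — visit Z.
  At L: go right to Y.
    Visit Y.
    At Y: go left to G.
      G is a leaf — visit G.
    At Y: no right child.
At V: go right to W.
  Visit W.
  At W: no left child.
  At W: go right to D.
    Visit D.
    At D: go left to S.
      Visit S.
      At S: no left child.
      At S: go right to T.
        T is a leaf — visit T.
    At D: go right to A.
      Visit A.
      At A: go left to P.
        P is a leaf — visit P.
      At A: no right child.
Full pre-order sequence: V, L, Z, Y, G, W, D, S, T, A, P.

3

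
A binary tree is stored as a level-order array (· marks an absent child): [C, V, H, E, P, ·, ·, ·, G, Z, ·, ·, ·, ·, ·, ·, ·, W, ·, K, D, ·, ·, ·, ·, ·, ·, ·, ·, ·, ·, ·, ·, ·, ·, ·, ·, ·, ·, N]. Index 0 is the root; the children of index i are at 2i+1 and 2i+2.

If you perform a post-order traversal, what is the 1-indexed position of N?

4

Post-order visits the left subtree, then the right subtree, then the node.
At C: go left to V.
  At V: go left to E.
    At E: no left child.
    At E: go right to G.
      At G: go left to W.
        W is a leaf — visit W.
      At G: no right child.
      Visit G.
    Visit E.
  At V: go right to P.
    At P: go left to Z.
      At Z: go left to K.
        At K: go left to N.
          N is a leaf — visit N.
        At K: no right child.
        Visit K.
      At Z: go right to D.
        D is a leaf — visit D.
      Visit Z.
    At P: no right child.
    Visit P.
  Visit V.
At C: go right to H.
  H is a leaf — visit H.
Visit C.
Full post-order sequence: W, G, E, N, K, D, Z, P, V, H, C.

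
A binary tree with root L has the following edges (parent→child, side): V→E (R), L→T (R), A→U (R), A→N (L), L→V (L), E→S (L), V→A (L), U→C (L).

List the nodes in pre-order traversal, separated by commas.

L, V, A, N, U, C, E, S, T

Pre-order visits the node, then its left subtree, then its right subtree.
Visit L.
At L: go left to V.
  Visit V.
  At V: go left to A.
    Visit A.
    At A: go left to N.
      N is a leaf — visit N.
    At A: go right to U.
      Visit U.
      At U: go left to C.
        C is a leaf — visit C.
      At U: no right child.
  At V: go right to E.
    Visit E.
    At E: go left to S.
      S is a leaf — visit S.
    At E: no right child.
At L: go right to T.
  T is a leaf — visit T.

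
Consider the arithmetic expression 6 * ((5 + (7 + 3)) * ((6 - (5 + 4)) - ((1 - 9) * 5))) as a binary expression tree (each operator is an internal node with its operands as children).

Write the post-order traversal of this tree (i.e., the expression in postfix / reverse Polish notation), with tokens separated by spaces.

6 5 7 3 + + 6 5 4 + - 1 9 - 5 * - * *

Post-order on an expression tree gives postfix notation: for each operator, emit left operand, right operand, then the operator.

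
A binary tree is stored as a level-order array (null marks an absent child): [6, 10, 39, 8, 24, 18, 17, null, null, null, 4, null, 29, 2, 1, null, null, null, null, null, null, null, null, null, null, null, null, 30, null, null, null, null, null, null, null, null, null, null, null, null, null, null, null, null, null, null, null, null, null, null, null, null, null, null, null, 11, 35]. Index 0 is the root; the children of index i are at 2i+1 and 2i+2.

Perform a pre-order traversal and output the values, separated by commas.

6, 10, 8, 24, 4, 39, 18, 29, 17, 2, 30, 11, 35, 1

Pre-order visits the node, then its left subtree, then its right subtree.
Visit 6.
At 6: go left to 10.
  Visit 10.
  At 10: go left to 8.
    8 is a leaf — visit 8.
  At 10: go right to 24.
    Visit 24.
    At 24: no left child.
    At 24: go right to 4.
      4 is a leaf — visit 4.
At 6: go right to 39.
  Visit 39.
  At 39: go left to 18.
    Visit 18.
    At 18: no left child.
    At 18: go right to 29.
      29 is a leaf — visit 29.
  At 39: go right to 17.
    Visit 17.
    At 17: go left to 2.
      Visit 2.
      At 2: go left to 30.
        Visit 30.
        At 30: go left to 11.
          11 is a leaf — visit 11.
        At 30: go right to 35.
          35 is a leaf — visit 35.
      At 2: no right child.
    At 17: go right to 1.
      1 is a leaf — visit 1.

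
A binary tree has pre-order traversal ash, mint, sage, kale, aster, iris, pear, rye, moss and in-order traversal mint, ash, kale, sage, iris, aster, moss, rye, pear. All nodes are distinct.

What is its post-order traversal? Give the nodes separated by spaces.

mint kale iris moss rye pear aster sage ash

The first element of pre-order is the root; it splits in-order into left and right subtrees.
Root ash: left subtree has 1 node {mint}, right has 7 {kale, sage, iris, aster, moss, rye, pear}.
  Root sage: left subtree has 1 node {kale}, right has 5 {iris, aster, moss, rye, pear}.
    Root aster: left subtree has 1 node {iris}, right has 3 {moss, rye, pear}.
      Root pear: left subtree has 2 nodes {moss, rye}, right has 0 { }.
        Root rye: left subtree has 1 node {moss}, right has 0 { }.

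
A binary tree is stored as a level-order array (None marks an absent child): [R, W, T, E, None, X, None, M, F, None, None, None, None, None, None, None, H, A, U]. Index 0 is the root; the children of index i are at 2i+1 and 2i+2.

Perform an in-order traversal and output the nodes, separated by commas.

M, H, E, A, F, U, W, R, X, T

In-order visits the left subtree, then the node, then the right subtree.
At R: go left to W.
  At W: go left to E.
    At E: go left to M.
      At M: no left child.
      Visit M.
      At M: go right to H.
        H is a leaf — visit H.
    Visit E.
    At E: go right to F.
      At F: go left to A.
        A is a leaf — visit A.
      Visit F.
      At F: go right to U.
        U is a leaf — visit U.
  Visit W.
  At W: no right child.
Visit R.
At R: go right to T.
  At T: go left to X.
    X is a leaf — visit X.
  Visit T.
  At T: no right child.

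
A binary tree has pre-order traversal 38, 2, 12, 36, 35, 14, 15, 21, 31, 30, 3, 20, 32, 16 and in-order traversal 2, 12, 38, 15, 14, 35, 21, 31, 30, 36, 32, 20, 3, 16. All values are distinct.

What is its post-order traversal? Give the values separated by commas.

The first element of pre-order is the root; it splits in-order into left and right subtrees.
Root 38: left subtree has 2 nodes {2, 12}, right has 11 {15, 14, 35, 21, 31, 30, 36, 32, 20, 3, 16}.
  Root 2: left subtree has 0 nodes { }, right has 1 {12}.
  Root 36: left subtree has 6 nodes {15, 14, 35, 21, 31, 30}, right has 4 {32, 20, 3, 16}.
    Root 35: left subtree has 2 nodes {15, 14}, right has 3 {21, 31, 30}.
      Root 14: left subtree has 1 node {15}, right has 0 { }.
      Root 21: left subtree has 0 nodes { }, right has 2 {31, 30}.
        Root 31: left subtree has 0 nodes { }, right has 1 {30}.
    Root 3: left subtree has 2 nodes {32, 20}, right has 1 {16}.
      Root 20: left subtree has 1 node {32}, right has 0 { }.

12, 2, 15, 14, 30, 31, 21, 35, 32, 20, 16, 3, 36, 38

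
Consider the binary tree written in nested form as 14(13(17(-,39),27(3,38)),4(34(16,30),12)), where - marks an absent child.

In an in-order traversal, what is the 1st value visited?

In-order visits the left subtree, then the node, then the right subtree.
At 14: go left to 13.
  At 13: go left to 17.
    At 17: no left child.
    Visit 17.
    At 17: go right to 39.
      39 is a leaf — visit 39.
  Visit 13.
  At 13: go right to 27.
    At 27: go left to 3.
      3 is a leaf — visit 3.
    Visit 27.
    At 27: go right to 38.
      38 is a leaf — visit 38.
Visit 14.
At 14: go right to 4.
  At 4: go left to 34.
    At 34: go left to 16.
      16 is a leaf — visit 16.
    Visit 34.
    At 34: go right to 30.
      30 is a leaf — visit 30.
  Visit 4.
  At 4: go right to 12.
    12 is a leaf — visit 12.
Full in-order sequence: 17, 39, 13, 3, 27, 38, 14, 16, 34, 30, 4, 12.

17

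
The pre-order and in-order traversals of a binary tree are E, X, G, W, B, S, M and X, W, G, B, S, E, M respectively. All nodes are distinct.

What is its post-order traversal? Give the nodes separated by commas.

The first element of pre-order is the root; it splits in-order into left and right subtrees.
Root E: left subtree has 5 nodes {X, W, G, B, S}, right has 1 {M}.
  Root X: left subtree has 0 nodes { }, right has 4 {W, G, B, S}.
    Root G: left subtree has 1 node {W}, right has 2 {B, S}.
      Root B: left subtree has 0 nodes { }, right has 1 {S}.

W, S, B, G, X, M, E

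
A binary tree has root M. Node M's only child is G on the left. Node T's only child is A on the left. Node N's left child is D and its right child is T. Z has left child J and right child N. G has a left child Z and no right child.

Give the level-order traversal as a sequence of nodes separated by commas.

Level-order visits nodes level by level from the root, left to right within each level.
Level 0: M
Level 1: G
Level 2: Z
Level 3: J, N
Level 4: D, T
Level 5: A

M, G, Z, J, N, D, T, A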